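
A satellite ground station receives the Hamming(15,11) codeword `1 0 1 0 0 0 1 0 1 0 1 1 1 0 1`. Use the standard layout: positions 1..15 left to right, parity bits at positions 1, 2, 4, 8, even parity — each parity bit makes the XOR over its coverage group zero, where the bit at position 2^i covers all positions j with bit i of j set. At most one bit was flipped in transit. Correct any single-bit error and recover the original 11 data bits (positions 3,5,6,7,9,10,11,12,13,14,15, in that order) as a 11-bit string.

10010011101

s1: b1⊕b3⊕b5⊕b7⊕b9⊕b11⊕b13⊕b15 = 1⊕1⊕0⊕1⊕1⊕1⊕1⊕1 = 1
s2: b2⊕b3⊕b6⊕b7⊕b10⊕b11⊕b14⊕b15 = 0⊕1⊕0⊕1⊕0⊕1⊕0⊕1 = 0
s4: b4⊕b5⊕b6⊕b7⊕b12⊕b13⊕b14⊕b15 = 0⊕0⊕0⊕1⊕1⊕1⊕0⊕1 = 0
s8: b8⊕b9⊕b10⊕b11⊕b12⊕b13⊕b14⊕b15 = 0⊕1⊕0⊕1⊕1⊕1⊕0⊕1 = 1
Syndrome (s8...s1) = 1001 → position 9.
Flip bit 9: corrected codeword = 101000100011101
Data bits at positions 3,5,6,7,9,10,11,12,13,14,15: 10010011101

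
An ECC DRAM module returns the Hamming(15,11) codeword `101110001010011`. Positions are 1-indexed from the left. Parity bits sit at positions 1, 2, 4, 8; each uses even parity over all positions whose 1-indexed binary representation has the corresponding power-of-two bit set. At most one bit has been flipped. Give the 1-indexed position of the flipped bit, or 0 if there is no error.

0

s1: b1⊕b3⊕b5⊕b7⊕b9⊕b11⊕b13⊕b15 = 1⊕1⊕1⊕0⊕1⊕1⊕0⊕1 = 0
s2: b2⊕b3⊕b6⊕b7⊕b10⊕b11⊕b14⊕b15 = 0⊕1⊕0⊕0⊕0⊕1⊕1⊕1 = 0
s4: b4⊕b5⊕b6⊕b7⊕b12⊕b13⊕b14⊕b15 = 1⊕1⊕0⊕0⊕0⊕0⊕1⊕1 = 0
s8: b8⊕b9⊕b10⊕b11⊕b12⊕b13⊕b14⊕b15 = 0⊕1⊕0⊕1⊕0⊕0⊕1⊕1 = 0
Syndrome (s8...s1) = 0000 → position 0 (no error).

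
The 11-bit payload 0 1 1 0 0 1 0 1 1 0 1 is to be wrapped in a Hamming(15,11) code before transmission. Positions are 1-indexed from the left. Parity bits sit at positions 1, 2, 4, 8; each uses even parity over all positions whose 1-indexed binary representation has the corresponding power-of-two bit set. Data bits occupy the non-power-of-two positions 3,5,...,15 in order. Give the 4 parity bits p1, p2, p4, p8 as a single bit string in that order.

1110

Place data bits at non-power-of-two positions: b3=0, b5=1, b6=1, b7=0, b9=0, b10=1, b11=0, b12=1, b13=1, b14=0, b15=1.
p1 = XOR of data positions {3,5,7,9,11,13,15} = 0⊕1⊕0⊕0⊕0⊕1⊕1 = 1
p2 = XOR of data positions {3,6,7,10,11,14,15} = 0⊕1⊕0⊕1⊕0⊕0⊕1 = 1
p4 = XOR of data positions {5,6,7,12,13,14,15} = 1⊕1⊕0⊕1⊕1⊕0⊕1 = 1
p8 = XOR of data positions {9,10,11,12,13,14,15} = 0⊕1⊕0⊕1⊕1⊕0⊕1 = 0
Parity bits p1,p2,p4,p8 = 1110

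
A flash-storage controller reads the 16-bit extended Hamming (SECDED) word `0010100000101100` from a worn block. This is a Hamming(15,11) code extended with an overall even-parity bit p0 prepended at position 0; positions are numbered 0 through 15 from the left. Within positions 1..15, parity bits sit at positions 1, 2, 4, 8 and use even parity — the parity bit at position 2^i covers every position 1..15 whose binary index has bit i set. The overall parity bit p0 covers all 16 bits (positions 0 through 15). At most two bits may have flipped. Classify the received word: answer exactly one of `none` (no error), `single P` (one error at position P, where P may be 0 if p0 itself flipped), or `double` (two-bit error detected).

s1: b1⊕b3⊕b5⊕b7⊕b9⊕b11⊕b13⊕b15 = 0⊕0⊕0⊕0⊕0⊕0⊕1⊕0 = 1
s2: b2⊕b3⊕b6⊕b7⊕b10⊕b11⊕b14⊕b15 = 1⊕0⊕0⊕0⊕1⊕0⊕0⊕0 = 0
s4: b4⊕b5⊕b6⊕b7⊕b12⊕b13⊕b14⊕b15 = 1⊕0⊕0⊕0⊕1⊕1⊕0⊕0 = 1
s8: b8⊕b9⊕b10⊕b11⊕b12⊕b13⊕b14⊕b15 = 0⊕0⊕1⊕0⊕1⊕1⊕0⊕0 = 1
Syndrome (s8...s1) = 1101 → position 13.
Overall parity (XOR of all 16 bits, including p0): 0⊕0⊕1⊕0⊕1⊕0⊕0⊕0⊕0⊕0⊕1⊕0⊕1⊕1⊕0⊕0 = 1
Overall=1, syndrome position=13 → single-bit error at position 13.

single 13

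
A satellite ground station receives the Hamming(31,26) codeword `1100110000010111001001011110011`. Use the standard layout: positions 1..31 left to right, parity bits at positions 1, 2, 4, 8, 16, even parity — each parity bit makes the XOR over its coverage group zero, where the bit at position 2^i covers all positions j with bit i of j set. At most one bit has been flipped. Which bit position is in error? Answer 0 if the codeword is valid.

s1: b1⊕b3⊕b5⊕b7⊕b9⊕b11⊕b13⊕b15⊕b17⊕b19⊕b21⊕b23⊕b25⊕b27⊕b29⊕b31 = 1⊕0⊕1⊕0⊕0⊕0⊕0⊕1⊕0⊕1⊕0⊕0⊕1⊕1⊕0⊕1 = 1
s2: b2⊕b3⊕b6⊕b7⊕b10⊕b11⊕b14⊕b15⊕b18⊕b19⊕b22⊕b23⊕b26⊕b27⊕b30⊕b31 = 1⊕0⊕1⊕0⊕0⊕0⊕1⊕1⊕0⊕1⊕1⊕0⊕1⊕1⊕1⊕1 = 0
s4: b4⊕b5⊕b6⊕b7⊕b12⊕b13⊕b14⊕b15⊕b20⊕b21⊕b22⊕b23⊕b28⊕b29⊕b30⊕b31 = 0⊕1⊕1⊕0⊕1⊕0⊕1⊕1⊕0⊕0⊕1⊕0⊕0⊕0⊕1⊕1 = 0
s8: b8⊕b9⊕b10⊕b11⊕b12⊕b13⊕b14⊕b15⊕b24⊕b25⊕b26⊕b27⊕b28⊕b29⊕b30⊕b31 = 0⊕0⊕0⊕0⊕1⊕0⊕1⊕1⊕1⊕1⊕1⊕1⊕0⊕0⊕1⊕1 = 1
s16: b16⊕b17⊕b18⊕b19⊕b20⊕b21⊕b22⊕b23⊕b24⊕b25⊕b26⊕b27⊕b28⊕b29⊕b30⊕b31 = 1⊕0⊕0⊕1⊕0⊕0⊕1⊕0⊕1⊕1⊕1⊕1⊕0⊕0⊕1⊕1 = 1
Syndrome (s16...s1) = 11001 → position 25.

25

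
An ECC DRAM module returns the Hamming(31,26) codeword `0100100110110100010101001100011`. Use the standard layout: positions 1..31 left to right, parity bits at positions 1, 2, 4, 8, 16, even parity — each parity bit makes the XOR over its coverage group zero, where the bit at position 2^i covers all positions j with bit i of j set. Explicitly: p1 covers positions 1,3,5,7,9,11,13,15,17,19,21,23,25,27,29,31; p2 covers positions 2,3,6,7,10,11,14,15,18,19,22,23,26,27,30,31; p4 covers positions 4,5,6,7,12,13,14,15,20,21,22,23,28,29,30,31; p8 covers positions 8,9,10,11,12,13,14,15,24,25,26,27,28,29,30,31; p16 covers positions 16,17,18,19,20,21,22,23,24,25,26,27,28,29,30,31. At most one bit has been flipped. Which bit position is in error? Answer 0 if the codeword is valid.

29

s1: b1⊕b3⊕b5⊕b7⊕b9⊕b11⊕b13⊕b15⊕b17⊕b19⊕b21⊕b23⊕b25⊕b27⊕b29⊕b31 = 0⊕0⊕1⊕0⊕1⊕1⊕0⊕0⊕0⊕0⊕0⊕0⊕1⊕0⊕0⊕1 = 1
s2: b2⊕b3⊕b6⊕b7⊕b10⊕b11⊕b14⊕b15⊕b18⊕b19⊕b22⊕b23⊕b26⊕b27⊕b30⊕b31 = 1⊕0⊕0⊕0⊕0⊕1⊕1⊕0⊕1⊕0⊕1⊕0⊕1⊕0⊕1⊕1 = 0
s4: b4⊕b5⊕b6⊕b7⊕b12⊕b13⊕b14⊕b15⊕b20⊕b21⊕b22⊕b23⊕b28⊕b29⊕b30⊕b31 = 0⊕1⊕0⊕0⊕1⊕0⊕1⊕0⊕1⊕0⊕1⊕0⊕0⊕0⊕1⊕1 = 1
s8: b8⊕b9⊕b10⊕b11⊕b12⊕b13⊕b14⊕b15⊕b24⊕b25⊕b26⊕b27⊕b28⊕b29⊕b30⊕b31 = 1⊕1⊕0⊕1⊕1⊕0⊕1⊕0⊕0⊕1⊕1⊕0⊕0⊕0⊕1⊕1 = 1
s16: b16⊕b17⊕b18⊕b19⊕b20⊕b21⊕b22⊕b23⊕b24⊕b25⊕b26⊕b27⊕b28⊕b29⊕b30⊕b31 = 0⊕0⊕1⊕0⊕1⊕0⊕1⊕0⊕0⊕1⊕1⊕0⊕0⊕0⊕1⊕1 = 1
Syndrome (s16...s1) = 11101 → position 29.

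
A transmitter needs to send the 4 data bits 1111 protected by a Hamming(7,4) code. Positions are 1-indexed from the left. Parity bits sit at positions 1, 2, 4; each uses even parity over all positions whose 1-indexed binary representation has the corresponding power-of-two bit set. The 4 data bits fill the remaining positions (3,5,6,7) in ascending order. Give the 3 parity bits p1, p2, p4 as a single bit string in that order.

Place data bits at non-power-of-two positions: b3=1, b5=1, b6=1, b7=1.
p1 = XOR of data positions {3,5,7} = 1⊕1⊕1 = 1
p2 = XOR of data positions {3,6,7} = 1⊕1⊕1 = 1
p4 = XOR of data positions {5,6,7} = 1⊕1⊕1 = 1
Parity bits p1,p2,p4 = 111

111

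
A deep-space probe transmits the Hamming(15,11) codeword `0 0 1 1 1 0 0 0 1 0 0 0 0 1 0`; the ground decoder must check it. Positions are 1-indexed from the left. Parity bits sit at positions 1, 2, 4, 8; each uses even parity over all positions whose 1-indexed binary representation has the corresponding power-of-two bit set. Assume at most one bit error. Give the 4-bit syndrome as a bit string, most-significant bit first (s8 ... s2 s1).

0101

s1: b1⊕b3⊕b5⊕b7⊕b9⊕b11⊕b13⊕b15 = 0⊕1⊕1⊕0⊕1⊕0⊕0⊕0 = 1
s2: b2⊕b3⊕b6⊕b7⊕b10⊕b11⊕b14⊕b15 = 0⊕1⊕0⊕0⊕0⊕0⊕1⊕0 = 0
s4: b4⊕b5⊕b6⊕b7⊕b12⊕b13⊕b14⊕b15 = 1⊕1⊕0⊕0⊕0⊕0⊕1⊕0 = 1
s8: b8⊕b9⊕b10⊕b11⊕b12⊕b13⊕b14⊕b15 = 0⊕1⊕0⊕0⊕0⊕0⊕1⊕0 = 0
Syndrome (s8...s1) = 0101 → position 5.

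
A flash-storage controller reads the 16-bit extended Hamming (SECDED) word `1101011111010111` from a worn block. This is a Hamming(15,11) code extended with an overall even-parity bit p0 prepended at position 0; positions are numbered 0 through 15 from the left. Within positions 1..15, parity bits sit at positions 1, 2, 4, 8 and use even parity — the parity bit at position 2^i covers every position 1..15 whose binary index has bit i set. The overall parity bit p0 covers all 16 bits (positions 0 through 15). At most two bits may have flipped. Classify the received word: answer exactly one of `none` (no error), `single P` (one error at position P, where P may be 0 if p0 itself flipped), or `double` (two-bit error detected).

s1: b1⊕b3⊕b5⊕b7⊕b9⊕b11⊕b13⊕b15 = 1⊕1⊕1⊕1⊕1⊕1⊕1⊕1 = 0
s2: b2⊕b3⊕b6⊕b7⊕b10⊕b11⊕b14⊕b15 = 0⊕1⊕1⊕1⊕0⊕1⊕1⊕1 = 0
s4: b4⊕b5⊕b6⊕b7⊕b12⊕b13⊕b14⊕b15 = 0⊕1⊕1⊕1⊕0⊕1⊕1⊕1 = 0
s8: b8⊕b9⊕b10⊕b11⊕b12⊕b13⊕b14⊕b15 = 1⊕1⊕0⊕1⊕0⊕1⊕1⊕1 = 0
Syndrome (s8...s1) = 0000 → position 0 (no error).
Overall parity (XOR of all 16 bits, including p0): 1⊕1⊕0⊕1⊕0⊕1⊕1⊕1⊕1⊕1⊕0⊕1⊕0⊕1⊕1⊕1 = 0
Overall=0, syndrome position=0 → no error.

none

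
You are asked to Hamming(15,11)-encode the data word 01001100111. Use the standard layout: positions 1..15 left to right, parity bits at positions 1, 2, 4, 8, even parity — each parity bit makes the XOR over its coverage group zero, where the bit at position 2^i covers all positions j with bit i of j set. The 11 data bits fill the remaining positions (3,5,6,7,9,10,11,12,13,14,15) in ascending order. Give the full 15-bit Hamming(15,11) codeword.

010010011100111

Place data bits at non-power-of-two positions: b3=0, b5=1, b6=0, b7=0, b9=1, b10=1, b11=0, b12=0, b13=1, b14=1, b15=1.
p1 = XOR of data positions {3,5,7,9,11,13,15} = 0⊕1⊕0⊕1⊕0⊕1⊕1 = 0
p2 = XOR of data positions {3,6,7,10,11,14,15} = 0⊕0⊕0⊕1⊕0⊕1⊕1 = 1
p4 = XOR of data positions {5,6,7,12,13,14,15} = 1⊕0⊕0⊕0⊕1⊕1⊕1 = 0
p8 = XOR of data positions {9,10,11,12,13,14,15} = 1⊕1⊕0⊕0⊕1⊕1⊕1 = 1
Codeword b1..b15 = 010010011100111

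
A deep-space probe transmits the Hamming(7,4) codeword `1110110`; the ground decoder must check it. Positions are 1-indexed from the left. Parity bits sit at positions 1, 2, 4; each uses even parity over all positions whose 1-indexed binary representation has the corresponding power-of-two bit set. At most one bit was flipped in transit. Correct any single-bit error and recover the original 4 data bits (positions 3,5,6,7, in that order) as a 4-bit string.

s1: b1⊕b3⊕b5⊕b7 = 1⊕1⊕1⊕0 = 1
s2: b2⊕b3⊕b6⊕b7 = 1⊕1⊕1⊕0 = 1
s4: b4⊕b5⊕b6⊕b7 = 0⊕1⊕1⊕0 = 0
Syndrome (s4...s1) = 011 → position 3.
Flip bit 3: corrected codeword = 1100110
Data bits at positions 3,5,6,7: 0110

0110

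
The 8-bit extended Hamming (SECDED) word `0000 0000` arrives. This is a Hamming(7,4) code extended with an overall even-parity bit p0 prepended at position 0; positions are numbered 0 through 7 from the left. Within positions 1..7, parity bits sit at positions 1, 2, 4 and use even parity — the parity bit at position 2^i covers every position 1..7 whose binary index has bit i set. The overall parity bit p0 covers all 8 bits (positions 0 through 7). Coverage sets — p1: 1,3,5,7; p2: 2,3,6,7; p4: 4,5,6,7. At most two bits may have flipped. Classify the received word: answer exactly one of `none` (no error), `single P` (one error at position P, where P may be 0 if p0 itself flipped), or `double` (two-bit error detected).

s1: b1⊕b3⊕b5⊕b7 = 0⊕0⊕0⊕0 = 0
s2: b2⊕b3⊕b6⊕b7 = 0⊕0⊕0⊕0 = 0
s4: b4⊕b5⊕b6⊕b7 = 0⊕0⊕0⊕0 = 0
Syndrome (s4...s1) = 000 → position 0 (no error).
Overall parity (XOR of all 8 bits, including p0): 0⊕0⊕0⊕0⊕0⊕0⊕0⊕0 = 0
Overall=0, syndrome position=0 → no error.

none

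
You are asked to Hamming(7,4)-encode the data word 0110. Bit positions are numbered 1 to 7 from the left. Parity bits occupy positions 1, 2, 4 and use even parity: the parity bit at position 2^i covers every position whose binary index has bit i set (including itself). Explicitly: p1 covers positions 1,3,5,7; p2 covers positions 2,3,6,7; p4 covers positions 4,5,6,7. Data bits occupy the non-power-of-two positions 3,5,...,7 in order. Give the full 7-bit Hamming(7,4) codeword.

Place data bits at non-power-of-two positions: b3=0, b5=1, b6=1, b7=0.
p1 = XOR of data positions {3,5,7} = 0⊕1⊕0 = 1
p2 = XOR of data positions {3,6,7} = 0⊕1⊕0 = 1
p4 = XOR of data positions {5,6,7} = 1⊕1⊕0 = 0
Codeword b1..b7 = 1100110

1100110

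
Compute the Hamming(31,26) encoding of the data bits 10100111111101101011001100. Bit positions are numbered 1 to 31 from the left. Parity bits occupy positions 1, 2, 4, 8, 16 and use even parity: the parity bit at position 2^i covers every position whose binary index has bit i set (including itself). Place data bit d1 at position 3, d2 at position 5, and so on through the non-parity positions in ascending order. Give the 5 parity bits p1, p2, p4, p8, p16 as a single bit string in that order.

00100

Place data bits at non-power-of-two positions: b3=1, b5=0, b6=1, b7=0, b9=0, b10=1, b11=1, b12=1, b13=1, b14=1, b15=1, b17=1, b18=0, b19=1, b20=1, b21=0, b22=1, b23=0, b24=1, b25=1, b26=0, b27=0, b28=1, b29=1, b30=0, b31=0.
p1 = XOR of data positions {3,5,7,9,11,13,15,17,19,21,23,25,27,29,31} = 1⊕0⊕0⊕0⊕1⊕1⊕1⊕1⊕1⊕0⊕0⊕1⊕0⊕1⊕0 = 0
p2 = XOR of data positions {3,6,7,10,11,14,15,18,19,22,23,26,27,30,31} = 1⊕1⊕0⊕1⊕1⊕1⊕1⊕0⊕1⊕1⊕0⊕0⊕0⊕0⊕0 = 0
p4 = XOR of data positions {5,6,7,12,13,14,15,20,21,22,23,28,29,30,31} = 0⊕1⊕0⊕1⊕1⊕1⊕1⊕1⊕0⊕1⊕0⊕1⊕1⊕0⊕0 = 1
p8 = XOR of data positions {9,10,11,12,13,14,15,24,25,26,27,28,29,30,31} = 0⊕1⊕1⊕1⊕1⊕1⊕1⊕1⊕1⊕0⊕0⊕1⊕1⊕0⊕0 = 0
p16 = XOR of data positions {17,18,19,20,21,22,23,24,25,26,27,28,29,30,31} = 1⊕0⊕1⊕1⊕0⊕1⊕0⊕1⊕1⊕0⊕0⊕1⊕1⊕0⊕0 = 0
Parity bits p1,p2,p4,p8,p16 = 00100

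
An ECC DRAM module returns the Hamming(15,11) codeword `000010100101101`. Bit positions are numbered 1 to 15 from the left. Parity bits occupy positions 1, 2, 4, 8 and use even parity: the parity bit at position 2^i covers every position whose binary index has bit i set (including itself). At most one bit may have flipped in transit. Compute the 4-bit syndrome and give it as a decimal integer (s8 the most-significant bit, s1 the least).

6

s1: b1⊕b3⊕b5⊕b7⊕b9⊕b11⊕b13⊕b15 = 0⊕0⊕1⊕1⊕0⊕0⊕1⊕1 = 0
s2: b2⊕b3⊕b6⊕b7⊕b10⊕b11⊕b14⊕b15 = 0⊕0⊕0⊕1⊕1⊕0⊕0⊕1 = 1
s4: b4⊕b5⊕b6⊕b7⊕b12⊕b13⊕b14⊕b15 = 0⊕1⊕0⊕1⊕1⊕1⊕0⊕1 = 1
s8: b8⊕b9⊕b10⊕b11⊕b12⊕b13⊕b14⊕b15 = 0⊕0⊕1⊕0⊕1⊕1⊕0⊕1 = 0
Syndrome (s8...s1) = 0110 → position 6.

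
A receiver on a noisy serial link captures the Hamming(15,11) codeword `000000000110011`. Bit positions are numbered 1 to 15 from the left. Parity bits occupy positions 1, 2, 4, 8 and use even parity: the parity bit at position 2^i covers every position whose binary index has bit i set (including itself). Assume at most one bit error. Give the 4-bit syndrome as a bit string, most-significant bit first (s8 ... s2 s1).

s1: b1⊕b3⊕b5⊕b7⊕b9⊕b11⊕b13⊕b15 = 0⊕0⊕0⊕0⊕0⊕1⊕0⊕1 = 0
s2: b2⊕b3⊕b6⊕b7⊕b10⊕b11⊕b14⊕b15 = 0⊕0⊕0⊕0⊕1⊕1⊕1⊕1 = 0
s4: b4⊕b5⊕b6⊕b7⊕b12⊕b13⊕b14⊕b15 = 0⊕0⊕0⊕0⊕0⊕0⊕1⊕1 = 0
s8: b8⊕b9⊕b10⊕b11⊕b12⊕b13⊕b14⊕b15 = 0⊕0⊕1⊕1⊕0⊕0⊕1⊕1 = 0
Syndrome (s8...s1) = 0000 → position 0 (no error).

0000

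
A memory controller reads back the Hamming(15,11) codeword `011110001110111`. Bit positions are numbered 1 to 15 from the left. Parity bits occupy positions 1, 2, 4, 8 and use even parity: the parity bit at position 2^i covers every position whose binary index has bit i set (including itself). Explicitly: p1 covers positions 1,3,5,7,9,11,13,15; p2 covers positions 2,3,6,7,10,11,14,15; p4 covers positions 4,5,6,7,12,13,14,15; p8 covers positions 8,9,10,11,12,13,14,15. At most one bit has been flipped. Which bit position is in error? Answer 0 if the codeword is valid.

4

s1: b1⊕b3⊕b5⊕b7⊕b9⊕b11⊕b13⊕b15 = 0⊕1⊕1⊕0⊕1⊕1⊕1⊕1 = 0
s2: b2⊕b3⊕b6⊕b7⊕b10⊕b11⊕b14⊕b15 = 1⊕1⊕0⊕0⊕1⊕1⊕1⊕1 = 0
s4: b4⊕b5⊕b6⊕b7⊕b12⊕b13⊕b14⊕b15 = 1⊕1⊕0⊕0⊕0⊕1⊕1⊕1 = 1
s8: b8⊕b9⊕b10⊕b11⊕b12⊕b13⊕b14⊕b15 = 0⊕1⊕1⊕1⊕0⊕1⊕1⊕1 = 0
Syndrome (s8...s1) = 0100 → position 4.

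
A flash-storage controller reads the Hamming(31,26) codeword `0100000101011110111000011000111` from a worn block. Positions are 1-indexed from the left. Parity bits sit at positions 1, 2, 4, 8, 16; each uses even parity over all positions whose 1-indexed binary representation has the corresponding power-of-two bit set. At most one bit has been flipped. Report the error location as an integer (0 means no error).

13

s1: b1⊕b3⊕b5⊕b7⊕b9⊕b11⊕b13⊕b15⊕b17⊕b19⊕b21⊕b23⊕b25⊕b27⊕b29⊕b31 = 0⊕0⊕0⊕0⊕0⊕0⊕1⊕1⊕1⊕1⊕0⊕0⊕1⊕0⊕1⊕1 = 1
s2: b2⊕b3⊕b6⊕b7⊕b10⊕b11⊕b14⊕b15⊕b18⊕b19⊕b22⊕b23⊕b26⊕b27⊕b30⊕b31 = 1⊕0⊕0⊕0⊕1⊕0⊕1⊕1⊕1⊕1⊕0⊕0⊕0⊕0⊕1⊕1 = 0
s4: b4⊕b5⊕b6⊕b7⊕b12⊕b13⊕b14⊕b15⊕b20⊕b21⊕b22⊕b23⊕b28⊕b29⊕b30⊕b31 = 0⊕0⊕0⊕0⊕1⊕1⊕1⊕1⊕0⊕0⊕0⊕0⊕0⊕1⊕1⊕1 = 1
s8: b8⊕b9⊕b10⊕b11⊕b12⊕b13⊕b14⊕b15⊕b24⊕b25⊕b26⊕b27⊕b28⊕b29⊕b30⊕b31 = 1⊕0⊕1⊕0⊕1⊕1⊕1⊕1⊕1⊕1⊕0⊕0⊕0⊕1⊕1⊕1 = 1
s16: b16⊕b17⊕b18⊕b19⊕b20⊕b21⊕b22⊕b23⊕b24⊕b25⊕b26⊕b27⊕b28⊕b29⊕b30⊕b31 = 0⊕1⊕1⊕1⊕0⊕0⊕0⊕0⊕1⊕1⊕0⊕0⊕0⊕1⊕1⊕1 = 0
Syndrome (s16...s1) = 01101 → position 13.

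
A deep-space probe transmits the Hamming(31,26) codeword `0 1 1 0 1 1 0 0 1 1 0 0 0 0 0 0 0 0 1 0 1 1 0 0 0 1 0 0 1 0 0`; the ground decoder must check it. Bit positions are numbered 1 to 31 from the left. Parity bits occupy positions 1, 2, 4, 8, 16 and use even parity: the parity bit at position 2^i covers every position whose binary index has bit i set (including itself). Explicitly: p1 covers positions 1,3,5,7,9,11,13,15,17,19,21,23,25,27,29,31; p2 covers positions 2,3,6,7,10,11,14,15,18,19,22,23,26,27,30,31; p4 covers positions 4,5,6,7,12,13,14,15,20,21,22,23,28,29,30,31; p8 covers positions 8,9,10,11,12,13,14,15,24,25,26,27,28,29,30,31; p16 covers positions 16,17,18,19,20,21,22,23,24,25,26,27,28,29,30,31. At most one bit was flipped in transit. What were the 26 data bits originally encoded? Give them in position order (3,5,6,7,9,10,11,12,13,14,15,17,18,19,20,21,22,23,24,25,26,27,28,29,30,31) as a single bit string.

s1: b1⊕b3⊕b5⊕b7⊕b9⊕b11⊕b13⊕b15⊕b17⊕b19⊕b21⊕b23⊕b25⊕b27⊕b29⊕b31 = 0⊕1⊕1⊕0⊕1⊕0⊕0⊕0⊕0⊕1⊕1⊕0⊕0⊕0⊕1⊕0 = 0
s2: b2⊕b3⊕b6⊕b7⊕b10⊕b11⊕b14⊕b15⊕b18⊕b19⊕b22⊕b23⊕b26⊕b27⊕b30⊕b31 = 1⊕1⊕1⊕0⊕1⊕0⊕0⊕0⊕0⊕1⊕1⊕0⊕1⊕0⊕0⊕0 = 1
s4: b4⊕b5⊕b6⊕b7⊕b12⊕b13⊕b14⊕b15⊕b20⊕b21⊕b22⊕b23⊕b28⊕b29⊕b30⊕b31 = 0⊕1⊕1⊕0⊕0⊕0⊕0⊕0⊕0⊕1⊕1⊕0⊕0⊕1⊕0⊕0 = 1
s8: b8⊕b9⊕b10⊕b11⊕b12⊕b13⊕b14⊕b15⊕b24⊕b25⊕b26⊕b27⊕b28⊕b29⊕b30⊕b31 = 0⊕1⊕1⊕0⊕0⊕0⊕0⊕0⊕0⊕0⊕1⊕0⊕0⊕1⊕0⊕0 = 0
s16: b16⊕b17⊕b18⊕b19⊕b20⊕b21⊕b22⊕b23⊕b24⊕b25⊕b26⊕b27⊕b28⊕b29⊕b30⊕b31 = 0⊕0⊕0⊕1⊕0⊕1⊕1⊕0⊕0⊕0⊕1⊕0⊕0⊕1⊕0⊕0 = 1
Syndrome (s16...s1) = 10110 → position 22.
Flip bit 22: corrected codeword = 0110110011000000001010000100100
Data bits at positions 3,5,6,7,9,10,11,12,13,14,15,17,18,19,20,21,22,23,24,25,26,27,28,29,30,31: 11101100000001010000100100

11101100000001010000100100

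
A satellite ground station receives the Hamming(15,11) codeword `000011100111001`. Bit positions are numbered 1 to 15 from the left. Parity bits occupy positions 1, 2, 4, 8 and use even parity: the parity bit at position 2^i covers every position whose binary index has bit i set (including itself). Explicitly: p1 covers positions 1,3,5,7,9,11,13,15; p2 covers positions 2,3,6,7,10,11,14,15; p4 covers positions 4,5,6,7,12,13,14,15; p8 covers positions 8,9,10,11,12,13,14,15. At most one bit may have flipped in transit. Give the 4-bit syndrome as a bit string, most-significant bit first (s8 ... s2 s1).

0110

s1: b1⊕b3⊕b5⊕b7⊕b9⊕b11⊕b13⊕b15 = 0⊕0⊕1⊕1⊕0⊕1⊕0⊕1 = 0
s2: b2⊕b3⊕b6⊕b7⊕b10⊕b11⊕b14⊕b15 = 0⊕0⊕1⊕1⊕1⊕1⊕0⊕1 = 1
s4: b4⊕b5⊕b6⊕b7⊕b12⊕b13⊕b14⊕b15 = 0⊕1⊕1⊕1⊕1⊕0⊕0⊕1 = 1
s8: b8⊕b9⊕b10⊕b11⊕b12⊕b13⊕b14⊕b15 = 0⊕0⊕1⊕1⊕1⊕0⊕0⊕1 = 0
Syndrome (s8...s1) = 0110 → position 6.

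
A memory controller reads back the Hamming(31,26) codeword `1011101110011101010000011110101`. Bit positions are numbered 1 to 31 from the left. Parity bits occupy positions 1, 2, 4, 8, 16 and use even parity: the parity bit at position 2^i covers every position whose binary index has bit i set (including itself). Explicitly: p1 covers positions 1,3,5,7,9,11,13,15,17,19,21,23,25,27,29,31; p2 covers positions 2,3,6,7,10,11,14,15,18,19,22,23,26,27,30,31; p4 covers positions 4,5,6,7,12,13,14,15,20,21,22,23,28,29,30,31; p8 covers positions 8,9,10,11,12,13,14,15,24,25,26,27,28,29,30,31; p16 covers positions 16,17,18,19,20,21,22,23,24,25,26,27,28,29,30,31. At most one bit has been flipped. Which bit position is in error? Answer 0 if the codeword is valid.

10

s1: b1⊕b3⊕b5⊕b7⊕b9⊕b11⊕b13⊕b15⊕b17⊕b19⊕b21⊕b23⊕b25⊕b27⊕b29⊕b31 = 1⊕1⊕1⊕1⊕1⊕0⊕1⊕0⊕0⊕0⊕0⊕0⊕1⊕1⊕1⊕1 = 0
s2: b2⊕b3⊕b6⊕b7⊕b10⊕b11⊕b14⊕b15⊕b18⊕b19⊕b22⊕b23⊕b26⊕b27⊕b30⊕b31 = 0⊕1⊕0⊕1⊕0⊕0⊕1⊕0⊕1⊕0⊕0⊕0⊕1⊕1⊕0⊕1 = 1
s4: b4⊕b5⊕b6⊕b7⊕b12⊕b13⊕b14⊕b15⊕b20⊕b21⊕b22⊕b23⊕b28⊕b29⊕b30⊕b31 = 1⊕1⊕0⊕1⊕1⊕1⊕1⊕0⊕0⊕0⊕0⊕0⊕0⊕1⊕0⊕1 = 0
s8: b8⊕b9⊕b10⊕b11⊕b12⊕b13⊕b14⊕b15⊕b24⊕b25⊕b26⊕b27⊕b28⊕b29⊕b30⊕b31 = 1⊕1⊕0⊕0⊕1⊕1⊕1⊕0⊕1⊕1⊕1⊕1⊕0⊕1⊕0⊕1 = 1
s16: b16⊕b17⊕b18⊕b19⊕b20⊕b21⊕b22⊕b23⊕b24⊕b25⊕b26⊕b27⊕b28⊕b29⊕b30⊕b31 = 1⊕0⊕1⊕0⊕0⊕0⊕0⊕0⊕1⊕1⊕1⊕1⊕0⊕1⊕0⊕1 = 0
Syndrome (s16...s1) = 01010 → position 10.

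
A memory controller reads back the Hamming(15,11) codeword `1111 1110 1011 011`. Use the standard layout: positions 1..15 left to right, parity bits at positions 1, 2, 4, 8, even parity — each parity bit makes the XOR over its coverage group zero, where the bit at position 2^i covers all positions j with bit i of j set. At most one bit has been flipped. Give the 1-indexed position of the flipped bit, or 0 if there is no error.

s1: b1⊕b3⊕b5⊕b7⊕b9⊕b11⊕b13⊕b15 = 1⊕1⊕1⊕1⊕1⊕1⊕0⊕1 = 1
s2: b2⊕b3⊕b6⊕b7⊕b10⊕b11⊕b14⊕b15 = 1⊕1⊕1⊕1⊕0⊕1⊕1⊕1 = 1
s4: b4⊕b5⊕b6⊕b7⊕b12⊕b13⊕b14⊕b15 = 1⊕1⊕1⊕1⊕1⊕0⊕1⊕1 = 1
s8: b8⊕b9⊕b10⊕b11⊕b12⊕b13⊕b14⊕b15 = 0⊕1⊕0⊕1⊕1⊕0⊕1⊕1 = 1
Syndrome (s8...s1) = 1111 → position 15.

15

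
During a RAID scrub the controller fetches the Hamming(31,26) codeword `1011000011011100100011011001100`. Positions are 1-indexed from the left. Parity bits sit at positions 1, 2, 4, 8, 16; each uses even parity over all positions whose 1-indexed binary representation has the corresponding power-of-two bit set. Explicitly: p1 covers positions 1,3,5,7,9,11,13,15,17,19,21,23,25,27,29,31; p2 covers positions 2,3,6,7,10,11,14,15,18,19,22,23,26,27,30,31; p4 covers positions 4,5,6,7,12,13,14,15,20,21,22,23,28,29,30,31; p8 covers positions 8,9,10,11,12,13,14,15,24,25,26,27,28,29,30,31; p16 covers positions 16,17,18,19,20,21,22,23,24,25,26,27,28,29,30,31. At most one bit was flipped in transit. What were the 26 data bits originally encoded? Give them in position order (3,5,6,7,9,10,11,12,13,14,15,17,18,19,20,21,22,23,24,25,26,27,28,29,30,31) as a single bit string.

10001101110100011001001100

s1: b1⊕b3⊕b5⊕b7⊕b9⊕b11⊕b13⊕b15⊕b17⊕b19⊕b21⊕b23⊕b25⊕b27⊕b29⊕b31 = 1⊕1⊕0⊕0⊕1⊕0⊕1⊕0⊕1⊕0⊕1⊕0⊕1⊕0⊕1⊕0 = 0
s2: b2⊕b3⊕b6⊕b7⊕b10⊕b11⊕b14⊕b15⊕b18⊕b19⊕b22⊕b23⊕b26⊕b27⊕b30⊕b31 = 0⊕1⊕0⊕0⊕1⊕0⊕1⊕0⊕0⊕0⊕1⊕0⊕0⊕0⊕0⊕0 = 0
s4: b4⊕b5⊕b6⊕b7⊕b12⊕b13⊕b14⊕b15⊕b20⊕b21⊕b22⊕b23⊕b28⊕b29⊕b30⊕b31 = 1⊕0⊕0⊕0⊕1⊕1⊕1⊕0⊕0⊕1⊕1⊕0⊕1⊕1⊕0⊕0 = 0
s8: b8⊕b9⊕b10⊕b11⊕b12⊕b13⊕b14⊕b15⊕b24⊕b25⊕b26⊕b27⊕b28⊕b29⊕b30⊕b31 = 0⊕1⊕1⊕0⊕1⊕1⊕1⊕0⊕1⊕1⊕0⊕0⊕1⊕1⊕0⊕0 = 1
s16: b16⊕b17⊕b18⊕b19⊕b20⊕b21⊕b22⊕b23⊕b24⊕b25⊕b26⊕b27⊕b28⊕b29⊕b30⊕b31 = 0⊕1⊕0⊕0⊕0⊕1⊕1⊕0⊕1⊕1⊕0⊕0⊕1⊕1⊕0⊕0 = 1
Syndrome (s16...s1) = 11000 → position 24.
Flip bit 24: corrected codeword = 1011000011011100100011001001100
Data bits at positions 3,5,6,7,9,10,11,12,13,14,15,17,18,19,20,21,22,23,24,25,26,27,28,29,30,31: 10001101110100011001001100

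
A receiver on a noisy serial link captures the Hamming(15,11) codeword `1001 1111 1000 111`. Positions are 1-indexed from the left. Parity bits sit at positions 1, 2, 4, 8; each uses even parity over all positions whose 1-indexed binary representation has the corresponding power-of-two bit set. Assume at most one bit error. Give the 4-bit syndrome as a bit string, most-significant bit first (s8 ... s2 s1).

s1: b1⊕b3⊕b5⊕b7⊕b9⊕b11⊕b13⊕b15 = 1⊕0⊕1⊕1⊕1⊕0⊕1⊕1 = 0
s2: b2⊕b3⊕b6⊕b7⊕b10⊕b11⊕b14⊕b15 = 0⊕0⊕1⊕1⊕0⊕0⊕1⊕1 = 0
s4: b4⊕b5⊕b6⊕b7⊕b12⊕b13⊕b14⊕b15 = 1⊕1⊕1⊕1⊕0⊕1⊕1⊕1 = 1
s8: b8⊕b9⊕b10⊕b11⊕b12⊕b13⊕b14⊕b15 = 1⊕1⊕0⊕0⊕0⊕1⊕1⊕1 = 1
Syndrome (s8...s1) = 1100 → position 12.

1100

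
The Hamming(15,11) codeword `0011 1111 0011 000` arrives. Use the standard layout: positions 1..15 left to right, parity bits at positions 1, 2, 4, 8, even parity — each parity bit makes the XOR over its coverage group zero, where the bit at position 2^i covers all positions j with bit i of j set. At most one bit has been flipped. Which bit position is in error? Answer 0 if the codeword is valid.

s1: b1⊕b3⊕b5⊕b7⊕b9⊕b11⊕b13⊕b15 = 0⊕1⊕1⊕1⊕0⊕1⊕0⊕0 = 0
s2: b2⊕b3⊕b6⊕b7⊕b10⊕b11⊕b14⊕b15 = 0⊕1⊕1⊕1⊕0⊕1⊕0⊕0 = 0
s4: b4⊕b5⊕b6⊕b7⊕b12⊕b13⊕b14⊕b15 = 1⊕1⊕1⊕1⊕1⊕0⊕0⊕0 = 1
s8: b8⊕b9⊕b10⊕b11⊕b12⊕b13⊕b14⊕b15 = 1⊕0⊕0⊕1⊕1⊕0⊕0⊕0 = 1
Syndrome (s8...s1) = 1100 → position 12.

12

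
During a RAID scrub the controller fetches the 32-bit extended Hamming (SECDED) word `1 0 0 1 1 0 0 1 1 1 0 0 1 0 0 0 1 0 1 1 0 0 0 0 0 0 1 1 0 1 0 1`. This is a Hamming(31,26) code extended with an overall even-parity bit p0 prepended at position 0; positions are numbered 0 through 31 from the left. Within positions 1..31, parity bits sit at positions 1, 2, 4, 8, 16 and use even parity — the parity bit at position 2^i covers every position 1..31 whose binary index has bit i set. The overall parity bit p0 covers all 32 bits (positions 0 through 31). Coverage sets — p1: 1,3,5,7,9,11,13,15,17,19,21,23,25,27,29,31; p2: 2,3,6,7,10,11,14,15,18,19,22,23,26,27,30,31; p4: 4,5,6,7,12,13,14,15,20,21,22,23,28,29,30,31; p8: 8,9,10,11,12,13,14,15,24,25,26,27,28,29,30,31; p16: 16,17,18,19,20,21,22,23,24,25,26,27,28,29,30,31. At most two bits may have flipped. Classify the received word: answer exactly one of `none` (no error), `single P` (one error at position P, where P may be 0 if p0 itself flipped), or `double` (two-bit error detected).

double

s1: b1⊕b3⊕b5⊕b7⊕b9⊕b11⊕b13⊕b15⊕b17⊕b19⊕b21⊕b23⊕b25⊕b27⊕b29⊕b31 = 0⊕1⊕0⊕1⊕1⊕0⊕0⊕0⊕0⊕1⊕0⊕0⊕0⊕1⊕1⊕1 = 1
s2: b2⊕b3⊕b6⊕b7⊕b10⊕b11⊕b14⊕b15⊕b18⊕b19⊕b22⊕b23⊕b26⊕b27⊕b30⊕b31 = 0⊕1⊕0⊕1⊕0⊕0⊕0⊕0⊕1⊕1⊕0⊕0⊕1⊕1⊕0⊕1 = 1
s4: b4⊕b5⊕b6⊕b7⊕b12⊕b13⊕b14⊕b15⊕b20⊕b21⊕b22⊕b23⊕b28⊕b29⊕b30⊕b31 = 1⊕0⊕0⊕1⊕1⊕0⊕0⊕0⊕0⊕0⊕0⊕0⊕0⊕1⊕0⊕1 = 1
s8: b8⊕b9⊕b10⊕b11⊕b12⊕b13⊕b14⊕b15⊕b24⊕b25⊕b26⊕b27⊕b28⊕b29⊕b30⊕b31 = 1⊕1⊕0⊕0⊕1⊕0⊕0⊕0⊕0⊕0⊕1⊕1⊕0⊕1⊕0⊕1 = 1
s16: b16⊕b17⊕b18⊕b19⊕b20⊕b21⊕b22⊕b23⊕b24⊕b25⊕b26⊕b27⊕b28⊕b29⊕b30⊕b31 = 1⊕0⊕1⊕1⊕0⊕0⊕0⊕0⊕0⊕0⊕1⊕1⊕0⊕1⊕0⊕1 = 1
Syndrome (s16...s1) = 11111 → position 31.
Overall parity (XOR of all 32 bits, including p0): 1⊕0⊕0⊕1⊕1⊕0⊕0⊕1⊕1⊕1⊕0⊕0⊕1⊕0⊕0⊕0⊕1⊕0⊕1⊕1⊕0⊕0⊕0⊕0⊕0⊕0⊕1⊕1⊕0⊕1⊕0⊕1 = 0
Overall=0, syndrome position=31 → double-bit error detected (uncorrectable).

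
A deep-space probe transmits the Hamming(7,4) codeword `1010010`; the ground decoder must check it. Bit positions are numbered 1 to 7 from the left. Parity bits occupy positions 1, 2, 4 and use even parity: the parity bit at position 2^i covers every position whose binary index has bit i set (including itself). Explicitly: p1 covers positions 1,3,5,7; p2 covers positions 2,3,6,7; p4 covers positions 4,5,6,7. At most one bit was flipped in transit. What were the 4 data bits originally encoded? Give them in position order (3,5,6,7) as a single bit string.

1010

s1: b1⊕b3⊕b5⊕b7 = 1⊕1⊕0⊕0 = 0
s2: b2⊕b3⊕b6⊕b7 = 0⊕1⊕1⊕0 = 0
s4: b4⊕b5⊕b6⊕b7 = 0⊕0⊕1⊕0 = 1
Syndrome (s4...s1) = 100 → position 4.
Flip bit 4: corrected codeword = 1011010
Data bits at positions 3,5,6,7: 1010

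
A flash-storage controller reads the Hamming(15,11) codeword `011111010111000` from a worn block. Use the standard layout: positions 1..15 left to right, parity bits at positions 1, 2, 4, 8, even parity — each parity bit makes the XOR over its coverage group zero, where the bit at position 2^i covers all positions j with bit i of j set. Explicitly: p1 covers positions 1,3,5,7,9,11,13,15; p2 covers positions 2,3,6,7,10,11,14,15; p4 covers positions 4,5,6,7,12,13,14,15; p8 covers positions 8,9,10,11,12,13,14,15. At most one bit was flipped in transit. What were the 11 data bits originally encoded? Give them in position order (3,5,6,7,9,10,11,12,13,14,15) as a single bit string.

s1: b1⊕b3⊕b5⊕b7⊕b9⊕b11⊕b13⊕b15 = 0⊕1⊕1⊕0⊕0⊕1⊕0⊕0 = 1
s2: b2⊕b3⊕b6⊕b7⊕b10⊕b11⊕b14⊕b15 = 1⊕1⊕1⊕0⊕1⊕1⊕0⊕0 = 1
s4: b4⊕b5⊕b6⊕b7⊕b12⊕b13⊕b14⊕b15 = 1⊕1⊕1⊕0⊕1⊕0⊕0⊕0 = 0
s8: b8⊕b9⊕b10⊕b11⊕b12⊕b13⊕b14⊕b15 = 1⊕0⊕1⊕1⊕1⊕0⊕0⊕0 = 0
Syndrome (s8...s1) = 0011 → position 3.
Flip bit 3: corrected codeword = 010111010111000
Data bits at positions 3,5,6,7,9,10,11,12,13,14,15: 01100111000

01100111000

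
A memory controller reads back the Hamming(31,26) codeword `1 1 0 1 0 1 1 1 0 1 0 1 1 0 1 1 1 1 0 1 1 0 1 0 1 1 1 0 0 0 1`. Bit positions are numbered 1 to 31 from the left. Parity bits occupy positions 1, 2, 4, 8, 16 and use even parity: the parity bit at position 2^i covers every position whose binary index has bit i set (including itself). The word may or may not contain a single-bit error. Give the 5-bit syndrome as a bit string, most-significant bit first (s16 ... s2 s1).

s1: b1⊕b3⊕b5⊕b7⊕b9⊕b11⊕b13⊕b15⊕b17⊕b19⊕b21⊕b23⊕b25⊕b27⊕b29⊕b31 = 1⊕0⊕0⊕1⊕0⊕0⊕1⊕1⊕1⊕0⊕1⊕1⊕1⊕1⊕0⊕1 = 0
s2: b2⊕b3⊕b6⊕b7⊕b10⊕b11⊕b14⊕b15⊕b18⊕b19⊕b22⊕b23⊕b26⊕b27⊕b30⊕b31 = 1⊕0⊕1⊕1⊕1⊕0⊕0⊕1⊕1⊕0⊕0⊕1⊕1⊕1⊕0⊕1 = 0
s4: b4⊕b5⊕b6⊕b7⊕b12⊕b13⊕b14⊕b15⊕b20⊕b21⊕b22⊕b23⊕b28⊕b29⊕b30⊕b31 = 1⊕0⊕1⊕1⊕1⊕1⊕0⊕1⊕1⊕1⊕0⊕1⊕0⊕0⊕0⊕1 = 0
s8: b8⊕b9⊕b10⊕b11⊕b12⊕b13⊕b14⊕b15⊕b24⊕b25⊕b26⊕b27⊕b28⊕b29⊕b30⊕b31 = 1⊕0⊕1⊕0⊕1⊕1⊕0⊕1⊕0⊕1⊕1⊕1⊕0⊕0⊕0⊕1 = 1
s16: b16⊕b17⊕b18⊕b19⊕b20⊕b21⊕b22⊕b23⊕b24⊕b25⊕b26⊕b27⊕b28⊕b29⊕b30⊕b31 = 1⊕1⊕1⊕0⊕1⊕1⊕0⊕1⊕0⊕1⊕1⊕1⊕0⊕0⊕0⊕1 = 0
Syndrome (s16...s1) = 01000 → position 8.

01000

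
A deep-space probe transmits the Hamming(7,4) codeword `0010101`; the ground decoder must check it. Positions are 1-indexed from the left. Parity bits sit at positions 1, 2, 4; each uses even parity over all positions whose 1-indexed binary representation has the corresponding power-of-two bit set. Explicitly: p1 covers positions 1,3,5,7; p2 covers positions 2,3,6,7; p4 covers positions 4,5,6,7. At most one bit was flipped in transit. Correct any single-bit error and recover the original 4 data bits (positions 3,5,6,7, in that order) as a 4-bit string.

1101

s1: b1⊕b3⊕b5⊕b7 = 0⊕1⊕1⊕1 = 1
s2: b2⊕b3⊕b6⊕b7 = 0⊕1⊕0⊕1 = 0
s4: b4⊕b5⊕b6⊕b7 = 0⊕1⊕0⊕1 = 0
Syndrome (s4...s1) = 001 → position 1.
Flip bit 1: corrected codeword = 1010101
Data bits at positions 3,5,6,7: 1101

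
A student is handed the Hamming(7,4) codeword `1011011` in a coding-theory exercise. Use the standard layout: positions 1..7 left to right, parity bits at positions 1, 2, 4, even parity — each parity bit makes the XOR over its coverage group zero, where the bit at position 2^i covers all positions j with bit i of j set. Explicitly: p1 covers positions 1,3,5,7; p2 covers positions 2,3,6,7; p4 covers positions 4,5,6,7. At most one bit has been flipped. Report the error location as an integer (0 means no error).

s1: b1⊕b3⊕b5⊕b7 = 1⊕1⊕0⊕1 = 1
s2: b2⊕b3⊕b6⊕b7 = 0⊕1⊕1⊕1 = 1
s4: b4⊕b5⊕b6⊕b7 = 1⊕0⊕1⊕1 = 1
Syndrome (s4...s1) = 111 → position 7.

7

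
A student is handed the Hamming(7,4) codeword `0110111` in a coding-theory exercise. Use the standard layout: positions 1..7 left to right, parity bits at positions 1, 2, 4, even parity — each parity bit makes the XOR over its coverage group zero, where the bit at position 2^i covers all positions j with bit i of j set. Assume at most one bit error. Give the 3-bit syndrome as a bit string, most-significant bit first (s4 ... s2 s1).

101

s1: b1⊕b3⊕b5⊕b7 = 0⊕1⊕1⊕1 = 1
s2: b2⊕b3⊕b6⊕b7 = 1⊕1⊕1⊕1 = 0
s4: b4⊕b5⊕b6⊕b7 = 0⊕1⊕1⊕1 = 1
Syndrome (s4...s1) = 101 → position 5.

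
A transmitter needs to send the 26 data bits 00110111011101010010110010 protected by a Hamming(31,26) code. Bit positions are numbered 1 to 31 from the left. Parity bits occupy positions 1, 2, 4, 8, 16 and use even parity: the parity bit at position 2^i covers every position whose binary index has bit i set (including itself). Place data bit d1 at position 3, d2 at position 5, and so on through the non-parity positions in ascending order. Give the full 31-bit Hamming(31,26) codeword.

Place data bits at non-power-of-two positions: b3=0, b5=0, b6=1, b7=1, b9=0, b10=1, b11=1, b12=1, b13=0, b14=1, b15=1, b17=1, b18=0, b19=1, b20=0, b21=1, b22=0, b23=0, b24=1, b25=0, b26=1, b27=1, b28=0, b29=0, b30=1, b31=0.
p1 = XOR of data positions {3,5,7,9,11,13,15,17,19,21,23,25,27,29,31} = 0⊕0⊕1⊕0⊕1⊕0⊕1⊕1⊕1⊕1⊕0⊕0⊕1⊕0⊕0 = 1
p2 = XOR of data positions {3,6,7,10,11,14,15,18,19,22,23,26,27,30,31} = 0⊕1⊕1⊕1⊕1⊕1⊕1⊕0⊕1⊕0⊕0⊕1⊕1⊕1⊕0 = 0
p4 = XOR of data positions {5,6,7,12,13,14,15,20,21,22,23,28,29,30,31} = 0⊕1⊕1⊕1⊕0⊕1⊕1⊕0⊕1⊕0⊕0⊕0⊕0⊕1⊕0 = 1
p8 = XOR of data positions {9,10,11,12,13,14,15,24,25,26,27,28,29,30,31} = 0⊕1⊕1⊕1⊕0⊕1⊕1⊕1⊕0⊕1⊕1⊕0⊕0⊕1⊕0 = 1
p16 = XOR of data positions {17,18,19,20,21,22,23,24,25,26,27,28,29,30,31} = 1⊕0⊕1⊕0⊕1⊕0⊕0⊕1⊕0⊕1⊕1⊕0⊕0⊕1⊕0 = 1
Codeword b1..b31 = 1001011101110111101010010110010

1001011101110111101010010110010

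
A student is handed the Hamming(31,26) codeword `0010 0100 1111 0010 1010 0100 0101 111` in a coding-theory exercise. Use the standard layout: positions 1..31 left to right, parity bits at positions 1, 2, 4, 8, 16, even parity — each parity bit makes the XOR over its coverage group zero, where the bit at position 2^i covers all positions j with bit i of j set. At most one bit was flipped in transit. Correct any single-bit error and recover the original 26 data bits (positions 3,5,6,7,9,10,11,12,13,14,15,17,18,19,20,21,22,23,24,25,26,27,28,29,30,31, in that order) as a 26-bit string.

s1: b1⊕b3⊕b5⊕b7⊕b9⊕b11⊕b13⊕b15⊕b17⊕b19⊕b21⊕b23⊕b25⊕b27⊕b29⊕b31 = 0⊕1⊕0⊕0⊕1⊕1⊕0⊕1⊕1⊕1⊕0⊕0⊕0⊕0⊕1⊕1 = 0
s2: b2⊕b3⊕b6⊕b7⊕b10⊕b11⊕b14⊕b15⊕b18⊕b19⊕b22⊕b23⊕b26⊕b27⊕b30⊕b31 = 0⊕1⊕1⊕0⊕1⊕1⊕0⊕1⊕0⊕1⊕1⊕0⊕1⊕0⊕1⊕1 = 0
s4: b4⊕b5⊕b6⊕b7⊕b12⊕b13⊕b14⊕b15⊕b20⊕b21⊕b22⊕b23⊕b28⊕b29⊕b30⊕b31 = 0⊕0⊕1⊕0⊕1⊕0⊕0⊕1⊕0⊕0⊕1⊕0⊕1⊕1⊕1⊕1 = 0
s8: b8⊕b9⊕b10⊕b11⊕b12⊕b13⊕b14⊕b15⊕b24⊕b25⊕b26⊕b27⊕b28⊕b29⊕b30⊕b31 = 0⊕1⊕1⊕1⊕1⊕0⊕0⊕1⊕0⊕0⊕1⊕0⊕1⊕1⊕1⊕1 = 0
s16: b16⊕b17⊕b18⊕b19⊕b20⊕b21⊕b22⊕b23⊕b24⊕b25⊕b26⊕b27⊕b28⊕b29⊕b30⊕b31 = 0⊕1⊕0⊕1⊕0⊕0⊕1⊕0⊕0⊕0⊕1⊕0⊕1⊕1⊕1⊕1 = 0
Syndrome (s16...s1) = 00000 → position 0 (no error).
No correction needed.
Data bits at positions 3,5,6,7,9,10,11,12,13,14,15,17,18,19,20,21,22,23,24,25,26,27,28,29,30,31: 10101111001101001000101111

10101111001101001000101111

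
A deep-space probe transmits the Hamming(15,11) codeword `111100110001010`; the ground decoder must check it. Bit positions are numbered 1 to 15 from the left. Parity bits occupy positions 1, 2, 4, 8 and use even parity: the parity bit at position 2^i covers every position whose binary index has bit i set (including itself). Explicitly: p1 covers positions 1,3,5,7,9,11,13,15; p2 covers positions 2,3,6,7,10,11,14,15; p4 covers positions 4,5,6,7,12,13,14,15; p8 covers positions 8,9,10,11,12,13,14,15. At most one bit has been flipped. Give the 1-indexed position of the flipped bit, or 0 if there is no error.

9

s1: b1⊕b3⊕b5⊕b7⊕b9⊕b11⊕b13⊕b15 = 1⊕1⊕0⊕1⊕0⊕0⊕0⊕0 = 1
s2: b2⊕b3⊕b6⊕b7⊕b10⊕b11⊕b14⊕b15 = 1⊕1⊕0⊕1⊕0⊕0⊕1⊕0 = 0
s4: b4⊕b5⊕b6⊕b7⊕b12⊕b13⊕b14⊕b15 = 1⊕0⊕0⊕1⊕1⊕0⊕1⊕0 = 0
s8: b8⊕b9⊕b10⊕b11⊕b12⊕b13⊕b14⊕b15 = 1⊕0⊕0⊕0⊕1⊕0⊕1⊕0 = 1
Syndrome (s8...s1) = 1001 → position 9.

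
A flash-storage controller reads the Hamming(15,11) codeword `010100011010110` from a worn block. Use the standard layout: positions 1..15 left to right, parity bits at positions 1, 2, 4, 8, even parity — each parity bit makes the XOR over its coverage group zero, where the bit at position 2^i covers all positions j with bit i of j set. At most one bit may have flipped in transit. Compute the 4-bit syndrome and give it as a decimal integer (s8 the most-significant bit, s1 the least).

15

s1: b1⊕b3⊕b5⊕b7⊕b9⊕b11⊕b13⊕b15 = 0⊕0⊕0⊕0⊕1⊕1⊕1⊕0 = 1
s2: b2⊕b3⊕b6⊕b7⊕b10⊕b11⊕b14⊕b15 = 1⊕0⊕0⊕0⊕0⊕1⊕1⊕0 = 1
s4: b4⊕b5⊕b6⊕b7⊕b12⊕b13⊕b14⊕b15 = 1⊕0⊕0⊕0⊕0⊕1⊕1⊕0 = 1
s8: b8⊕b9⊕b10⊕b11⊕b12⊕b13⊕b14⊕b15 = 1⊕1⊕0⊕1⊕0⊕1⊕1⊕0 = 1
Syndrome (s8...s1) = 1111 → position 15.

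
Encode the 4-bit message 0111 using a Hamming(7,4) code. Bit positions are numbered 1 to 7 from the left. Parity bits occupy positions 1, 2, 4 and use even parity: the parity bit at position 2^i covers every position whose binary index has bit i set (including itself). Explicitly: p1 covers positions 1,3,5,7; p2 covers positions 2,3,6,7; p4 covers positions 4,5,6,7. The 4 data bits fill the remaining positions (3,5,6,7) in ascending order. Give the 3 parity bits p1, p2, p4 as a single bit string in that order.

Place data bits at non-power-of-two positions: b3=0, b5=1, b6=1, b7=1.
p1 = XOR of data positions {3,5,7} = 0⊕1⊕1 = 0
p2 = XOR of data positions {3,6,7} = 0⊕1⊕1 = 0
p4 = XOR of data positions {5,6,7} = 1⊕1⊕1 = 1
Parity bits p1,p2,p4 = 001

001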